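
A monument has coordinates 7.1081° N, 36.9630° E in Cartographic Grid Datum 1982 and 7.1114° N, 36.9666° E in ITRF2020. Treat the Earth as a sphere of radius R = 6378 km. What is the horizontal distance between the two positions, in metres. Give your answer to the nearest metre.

541 m

Δφ = 7.1114° − 7.1081° = +0.0033°; Δλ = 36.9666° − 36.9630° = +0.0036°.
1° along a meridian = πR/180 = 111317 m.
ΔN = Δφ × 111317 = 367.3 m; ΔE = Δλ × 111317 × cos(7.1081°) = +0.0036 × 111317 × 0.992314 = 397.7 m.
Distance = √(ΔE² + ΔN²) = √(397.7² + 367.3²) = 541.4 m.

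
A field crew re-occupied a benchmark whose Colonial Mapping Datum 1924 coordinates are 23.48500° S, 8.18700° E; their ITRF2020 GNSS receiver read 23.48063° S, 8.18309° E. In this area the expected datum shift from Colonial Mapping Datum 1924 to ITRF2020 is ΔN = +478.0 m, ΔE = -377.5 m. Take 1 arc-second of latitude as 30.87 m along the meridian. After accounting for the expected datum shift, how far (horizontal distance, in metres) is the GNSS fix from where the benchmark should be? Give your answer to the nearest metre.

Observed coordinate differences: Δφ = +0.00437°, Δλ = -0.00391°.
Converting to metres (1° lat = 111132 m, cos φ = 0.917164): observed ΔN = 485.6 m, observed ΔE = -398.5 m.
Subtracting the expected shift leaves a residual of 485.6 − (478.0) = 7.6 m north and -398.5 − (-377.5) = -21.0 m east.
Residual distance = √(7.6² + (-21.0)²) = 22.4 m.

22 m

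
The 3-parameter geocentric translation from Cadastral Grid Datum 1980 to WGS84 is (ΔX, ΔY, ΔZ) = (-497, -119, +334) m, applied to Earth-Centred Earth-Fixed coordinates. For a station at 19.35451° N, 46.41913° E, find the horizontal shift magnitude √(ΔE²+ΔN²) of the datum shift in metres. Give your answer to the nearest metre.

The local east axis at (φ, λ) is (−sin λ, cos λ, 0), so ΔE = −sin(46.41913°)·(-497) + cos(46.41913°)·(-119) = 277.99 m.
The local north axis is (−sin φ cos λ, −sin φ sin λ, cos φ), giving ΔN = 113.549 + 28.569 + 315.124 = 457.24 m.
Horizontal magnitude = √(ΔE² + ΔN²) = √(277.99² + 457.24²) = 535.12 m.

535 m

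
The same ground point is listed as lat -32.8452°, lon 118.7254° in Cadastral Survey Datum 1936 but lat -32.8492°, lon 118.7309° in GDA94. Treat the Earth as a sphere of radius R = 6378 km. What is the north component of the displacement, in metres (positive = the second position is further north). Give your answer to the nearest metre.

Δφ = -32.8492° − -32.8452° = -0.0040°; Δλ = 118.7309° − 118.7254° = +0.0055°.
1° along a meridian = πR/180 = 111317 m.
ΔN = Δφ × 111317 = -445.3 m; ΔE = Δλ × 111317 × cos(-32.8452°) = +0.0055 × 111317 × 0.840139 = 514.4 m.

ΔN = -445 m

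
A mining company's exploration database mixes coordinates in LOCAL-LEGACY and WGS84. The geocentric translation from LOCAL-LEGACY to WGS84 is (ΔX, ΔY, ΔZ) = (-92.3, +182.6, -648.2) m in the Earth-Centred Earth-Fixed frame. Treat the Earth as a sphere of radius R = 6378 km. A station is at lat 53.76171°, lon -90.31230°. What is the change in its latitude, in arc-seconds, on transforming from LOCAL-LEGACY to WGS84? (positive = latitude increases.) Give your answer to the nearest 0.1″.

Δφ = -7.6″

sin φ = 0.806565, cos φ = 0.591145, sin λ = -0.999985, cos λ = -0.005451.
North component: ΔN = −sin φ cos λ·ΔX − sin φ sin λ·ΔY + cos φ·ΔZ = −(0.806565)(-0.005451)(-92.3) − (0.806565)(-0.999985)(182.6) + (0.591145)(-648.2) = -236.31 m.
1° of latitude spans πR/180 = 111317 m, so Δφ = -236.31 / 111317 × 3600 = -7.642″.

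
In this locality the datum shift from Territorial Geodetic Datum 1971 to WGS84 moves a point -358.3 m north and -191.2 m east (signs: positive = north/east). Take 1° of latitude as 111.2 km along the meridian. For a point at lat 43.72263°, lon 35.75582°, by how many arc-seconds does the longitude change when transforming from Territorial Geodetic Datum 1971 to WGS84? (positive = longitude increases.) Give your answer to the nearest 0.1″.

At latitude 43.72263°, cos φ = 0.722694.
1° of longitude at this latitude = 111.2 × cos φ = 80.36 km, so Δλ = -191.2 / 80363.6 = -0.0023792° = -8.565″.

Δλ = -8.6″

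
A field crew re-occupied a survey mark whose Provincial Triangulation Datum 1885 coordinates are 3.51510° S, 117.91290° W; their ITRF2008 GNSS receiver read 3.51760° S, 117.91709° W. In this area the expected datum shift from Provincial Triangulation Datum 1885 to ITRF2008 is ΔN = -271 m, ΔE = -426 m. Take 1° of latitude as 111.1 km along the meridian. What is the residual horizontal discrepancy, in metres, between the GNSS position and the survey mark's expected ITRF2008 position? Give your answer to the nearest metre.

39 m

Observed coordinate differences: Δφ = -0.00250°, Δλ = -0.00419°.
Converting to metres (1° lat = 111100 m, cos φ = 0.998119): observed ΔN = -277.7 m, observed ΔE = -464.6 m.
Subtracting the expected shift leaves a residual of -277.7 − (-271) = -6.7 m north and -464.6 − (-426) = -38.6 m east.
Residual distance = √((-6.7)² + (-38.6)²) = 39.2 m.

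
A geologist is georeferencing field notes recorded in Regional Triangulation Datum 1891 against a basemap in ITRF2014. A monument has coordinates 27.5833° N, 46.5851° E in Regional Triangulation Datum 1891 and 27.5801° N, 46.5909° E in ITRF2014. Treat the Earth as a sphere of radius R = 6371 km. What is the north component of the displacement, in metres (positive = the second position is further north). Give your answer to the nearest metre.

Δφ = 27.5801° − 27.5833° = -0.0032°; Δλ = 46.5909° − 46.5851° = +0.0058°.
1° along a meridian = πR/180 = 111195 m.
ΔN = Δφ × 111195 = -355.8 m; ΔE = Δλ × 111195 × cos(27.5833°) = +0.0058 × 111195 × 0.886339 = 571.6 m.

ΔN = -356 m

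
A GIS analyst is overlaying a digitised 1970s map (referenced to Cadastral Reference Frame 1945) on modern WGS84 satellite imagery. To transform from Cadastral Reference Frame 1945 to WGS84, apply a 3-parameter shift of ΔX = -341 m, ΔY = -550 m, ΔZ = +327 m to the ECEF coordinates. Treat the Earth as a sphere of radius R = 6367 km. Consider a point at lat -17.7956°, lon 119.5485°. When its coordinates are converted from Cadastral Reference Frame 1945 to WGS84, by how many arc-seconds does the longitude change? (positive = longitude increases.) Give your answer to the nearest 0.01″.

Δλ = 19.32″

sin φ = -0.305622, cos φ = 0.952153, sin λ = 0.869939, cos λ = -0.493160.
East component: ΔE = −sin λ·ΔX + cos λ·ΔY = −(0.869939)(-341) + (-0.493160)(-550) = 567.89 m.
1° of latitude spans πR/180 = 111125 m; at latitude φ, 1° of longitude spans that × cos φ = 105808.1 m, so Δλ = 567.89 / 105808.1 × 3600 = 19.322″.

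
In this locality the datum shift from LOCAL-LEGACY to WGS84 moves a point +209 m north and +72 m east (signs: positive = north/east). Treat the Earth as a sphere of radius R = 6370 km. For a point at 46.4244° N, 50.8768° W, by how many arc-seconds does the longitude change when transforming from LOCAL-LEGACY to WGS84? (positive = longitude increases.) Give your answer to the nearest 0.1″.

Δλ = 3.4″

At latitude 46.4244°, cos φ = 0.689311.
One radian of longitude at latitude φ spans R cos φ, so Δλ = ΔE / (R cos φ) = 72.0 / (6370000 × 0.689311) = 1.6398e-05 rad = 3.382″.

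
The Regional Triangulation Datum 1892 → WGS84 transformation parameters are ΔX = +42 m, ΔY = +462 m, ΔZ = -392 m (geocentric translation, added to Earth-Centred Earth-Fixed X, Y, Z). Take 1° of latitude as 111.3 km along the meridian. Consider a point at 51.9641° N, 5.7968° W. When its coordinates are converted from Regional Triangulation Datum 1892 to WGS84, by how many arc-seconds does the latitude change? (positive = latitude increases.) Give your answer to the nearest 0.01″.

sin φ = 0.787625, cos φ = 0.616155, sin λ = -0.101001, cos λ = 0.994886.
North component: ΔN = −sin φ cos λ·ΔX − sin φ sin λ·ΔY + cos φ·ΔZ = −(0.787625)(0.994886)(42) − (0.787625)(-0.101001)(462) + (0.616155)(-392) = -237.69 m.
1° of latitude spans 111300 m, so Δφ = -237.69 / 111300 × 3600 = -7.688″.

Δφ = -7.69″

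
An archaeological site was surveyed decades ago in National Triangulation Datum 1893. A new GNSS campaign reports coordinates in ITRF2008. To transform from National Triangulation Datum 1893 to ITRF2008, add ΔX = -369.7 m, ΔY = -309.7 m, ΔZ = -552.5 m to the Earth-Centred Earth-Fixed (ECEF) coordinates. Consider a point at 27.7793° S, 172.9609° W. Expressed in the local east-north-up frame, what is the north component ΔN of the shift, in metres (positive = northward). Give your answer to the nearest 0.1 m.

ΔN = -300.1 m

The local north axis is (−sin φ cos λ, −sin φ sin λ, cos φ), giving ΔN = 171.006 + 17.689 − 488.824 = -300.13 m.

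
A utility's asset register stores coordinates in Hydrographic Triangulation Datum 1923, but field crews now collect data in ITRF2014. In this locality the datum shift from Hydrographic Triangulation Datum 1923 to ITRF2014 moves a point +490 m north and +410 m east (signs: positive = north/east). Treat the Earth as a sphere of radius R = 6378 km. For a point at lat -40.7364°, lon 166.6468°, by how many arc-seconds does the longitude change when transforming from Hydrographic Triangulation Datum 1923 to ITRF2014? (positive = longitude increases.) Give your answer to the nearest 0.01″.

At latitude -40.7364°, cos φ = 0.757720.
One radian of longitude at latitude φ spans R cos φ, so Δλ = ΔE / (R cos φ) = 410.0 / (6378000 × 0.757720) = 8.4838e-05 rad = 17.499″.

Δλ = 17.50″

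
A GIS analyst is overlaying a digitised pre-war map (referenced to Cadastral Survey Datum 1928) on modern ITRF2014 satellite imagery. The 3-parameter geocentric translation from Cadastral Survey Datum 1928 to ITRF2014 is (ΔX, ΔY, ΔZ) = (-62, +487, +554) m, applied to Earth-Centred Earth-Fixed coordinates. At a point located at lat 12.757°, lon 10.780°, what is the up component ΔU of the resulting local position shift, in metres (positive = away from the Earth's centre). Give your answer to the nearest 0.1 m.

The local up (radial) axis is (cos φ cos λ, cos φ sin λ, sin φ), giving ΔU = -59.402 + 88.839 + 122.332 = 151.77 m.

ΔU = 151.8 m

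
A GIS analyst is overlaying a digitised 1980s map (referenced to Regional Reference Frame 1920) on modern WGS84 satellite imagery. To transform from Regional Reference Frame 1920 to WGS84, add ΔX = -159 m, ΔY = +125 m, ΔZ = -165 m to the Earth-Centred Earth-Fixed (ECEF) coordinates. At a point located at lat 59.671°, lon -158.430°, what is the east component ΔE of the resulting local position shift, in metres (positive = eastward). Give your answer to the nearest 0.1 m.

The local east axis at (φ, λ) is (−sin λ, cos λ, 0), so ΔE = −sin(-158.430°)·(-159) + cos(-158.430°)·125 = -174.70 m.

ΔE = -174.7 m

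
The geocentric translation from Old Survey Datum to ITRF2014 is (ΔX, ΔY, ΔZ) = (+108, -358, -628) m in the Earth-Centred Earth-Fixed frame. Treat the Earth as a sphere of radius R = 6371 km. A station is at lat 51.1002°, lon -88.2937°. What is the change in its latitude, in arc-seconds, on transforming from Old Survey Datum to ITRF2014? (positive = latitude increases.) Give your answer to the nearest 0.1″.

Δφ = -21.9″

sin φ = 0.778245, cos φ = 0.627960, sin λ = -0.999557, cos λ = 0.029776.
North component: ΔN = −sin φ cos λ·ΔX − sin φ sin λ·ΔY + cos φ·ΔZ = −(0.778245)(0.029776)(108) − (0.778245)(-0.999557)(-358) + (0.627960)(-628) = -675.35 m.
1° of latitude spans πR/180 = 111195 m, so Δφ = -675.35 / 111195 × 3600 = -21.865″.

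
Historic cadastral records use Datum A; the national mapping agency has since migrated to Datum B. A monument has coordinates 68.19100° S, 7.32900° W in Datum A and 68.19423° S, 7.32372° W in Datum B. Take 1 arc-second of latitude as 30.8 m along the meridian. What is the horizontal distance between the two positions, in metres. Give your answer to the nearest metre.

Δφ = -68.19423° − -68.19100° = -0.00323°; Δλ = -7.32372° − -7.32900° = +0.00528°.
1° of latitude = 3600 × 30.80 = 110880 m.
ΔN = Δφ × 110880 = -358.1 m; ΔE = Δλ × 110880 × cos(-68.19100°) = +0.00528 × 110880 × 0.371514 = 217.5 m.
Distance = √(ΔE² + ΔN²) = √(217.5² + (-358.1)²) = 419.0 m.

419 m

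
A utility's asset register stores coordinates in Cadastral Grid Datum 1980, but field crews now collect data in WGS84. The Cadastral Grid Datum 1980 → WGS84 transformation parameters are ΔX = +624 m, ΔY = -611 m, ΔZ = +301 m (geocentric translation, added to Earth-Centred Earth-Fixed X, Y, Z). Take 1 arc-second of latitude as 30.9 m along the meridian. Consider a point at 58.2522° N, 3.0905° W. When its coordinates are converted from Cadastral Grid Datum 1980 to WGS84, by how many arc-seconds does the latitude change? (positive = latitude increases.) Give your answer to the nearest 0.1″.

Δφ = -12.9″

sin φ = 0.850372, cos φ = 0.526181, sin λ = -0.053913, cos λ = 0.998546.
North component: ΔN = −sin φ cos λ·ΔX − sin φ sin λ·ΔY + cos φ·ΔZ = −(0.850372)(0.998546)(624) − (0.850372)(-0.053913)(-611) + (0.526181)(301) = -399.49 m.
1° of latitude spans 3600 × 30.90 = 111240 m, so Δφ = -399.49 / 111240 × 3600 = -12.929″.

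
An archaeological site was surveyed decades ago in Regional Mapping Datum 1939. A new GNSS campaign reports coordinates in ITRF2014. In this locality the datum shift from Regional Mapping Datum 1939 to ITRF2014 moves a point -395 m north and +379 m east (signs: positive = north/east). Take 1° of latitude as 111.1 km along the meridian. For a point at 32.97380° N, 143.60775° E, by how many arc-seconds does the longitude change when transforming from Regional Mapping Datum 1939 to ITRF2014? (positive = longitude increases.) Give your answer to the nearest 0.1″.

At latitude 32.97380°, cos φ = 0.838920.
1° of longitude at this latitude = 111.1 × cos φ = 93.20 km, so Δλ = 379.0 / 93204.0 = 0.0040664° = 14.639″.

Δλ = 14.6″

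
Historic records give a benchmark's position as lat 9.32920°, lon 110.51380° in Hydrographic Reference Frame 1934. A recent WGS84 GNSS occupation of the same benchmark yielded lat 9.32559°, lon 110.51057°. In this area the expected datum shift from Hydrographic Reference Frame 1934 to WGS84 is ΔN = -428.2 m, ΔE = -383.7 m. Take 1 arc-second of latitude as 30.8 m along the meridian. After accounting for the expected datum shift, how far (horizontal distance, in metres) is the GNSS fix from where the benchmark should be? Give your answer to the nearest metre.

Observed coordinate differences: Δφ = -0.00361°, Δλ = -0.00323°.
Converting to metres (1° lat = 110880 m, cos φ = 0.986773): observed ΔN = -400.3 m, observed ΔE = -353.4 m.
Subtracting the expected shift leaves a residual of -400.3 − (-428.2) = 27.9 m north and -353.4 − (-383.7) = 30.3 m east.
Residual distance = √(27.9² + 30.3²) = 41.2 m.

41 m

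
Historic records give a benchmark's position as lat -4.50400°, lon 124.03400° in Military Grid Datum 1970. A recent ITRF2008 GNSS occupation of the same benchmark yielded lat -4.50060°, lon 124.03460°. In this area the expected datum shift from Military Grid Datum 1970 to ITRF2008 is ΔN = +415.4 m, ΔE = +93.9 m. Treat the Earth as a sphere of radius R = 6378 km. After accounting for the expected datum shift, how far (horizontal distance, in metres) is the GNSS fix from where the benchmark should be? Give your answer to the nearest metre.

Observed coordinate differences: Δφ = +0.00340°, Δλ = +0.00060°.
Converting to metres (1° lat = 111317 m, cos φ = 0.996912): observed ΔN = 378.5 m, observed ΔE = 66.6 m.
Subtracting the expected shift leaves a residual of 378.5 − (415.4) = -36.9 m north and 66.6 − (93.9) = -27.3 m east.
Residual distance = √((-36.9)² + (-27.3)²) = 45.9 m.

46 m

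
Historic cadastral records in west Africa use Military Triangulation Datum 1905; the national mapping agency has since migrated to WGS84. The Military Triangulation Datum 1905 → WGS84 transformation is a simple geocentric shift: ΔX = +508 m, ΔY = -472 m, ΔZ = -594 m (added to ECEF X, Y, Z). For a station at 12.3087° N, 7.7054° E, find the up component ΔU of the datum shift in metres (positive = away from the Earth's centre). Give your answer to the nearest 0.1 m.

At φ = 12.3087°, λ = 7.7054°: sin φ = 0.213179, cos φ = 0.977013, sin λ = 0.134080, cos λ = 0.990971.
ΔU = cos φ cos λ·ΔX + cos φ sin λ·ΔY + sin φ·ΔZ = (0.977013)(0.990971)(508) + (0.977013)(0.134080)(-472) + (0.213179)(-594) = 303.38 m.

ΔU = 303.4 m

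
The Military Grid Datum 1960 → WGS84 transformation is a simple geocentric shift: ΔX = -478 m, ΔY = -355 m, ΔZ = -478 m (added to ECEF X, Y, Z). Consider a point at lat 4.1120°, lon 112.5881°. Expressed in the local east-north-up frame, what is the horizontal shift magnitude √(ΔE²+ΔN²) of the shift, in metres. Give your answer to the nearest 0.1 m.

742.5 m

At φ = 4.1120°, λ = 112.5881°: sin φ = 0.071706, cos φ = 0.997426, sin λ = 0.923290, cos λ = -0.384104.
ΔE = −sin λ·ΔX + cos λ·ΔY = −(0.923290)·(-478) + (-0.384104)·(-355) = 577.69 m.
ΔN = −sin φ cos λ·ΔX − sin φ sin λ·ΔY + cos φ·ΔZ = −(0.071706)(-0.384104)(-478) − (0.071706)(0.923290)(-355) + (0.997426)(-478) = -466.43 m.
Horizontal magnitude = √(ΔE² + ΔN²) = √(577.69² + (-466.43)²) = 742.48 m.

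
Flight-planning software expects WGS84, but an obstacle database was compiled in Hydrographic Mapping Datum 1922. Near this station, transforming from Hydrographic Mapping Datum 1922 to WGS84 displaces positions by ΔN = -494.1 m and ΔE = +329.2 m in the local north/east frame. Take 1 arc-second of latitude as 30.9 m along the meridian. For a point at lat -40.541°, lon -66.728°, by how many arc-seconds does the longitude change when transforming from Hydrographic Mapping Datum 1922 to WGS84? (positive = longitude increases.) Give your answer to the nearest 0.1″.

Δλ = 14.0″

At latitude -40.541°, cos φ = 0.759941.
1″ of longitude at this latitude = 30.90 × cos φ = 23.4822 m, so Δλ = 329.2 / 23.4822 = 14.019″.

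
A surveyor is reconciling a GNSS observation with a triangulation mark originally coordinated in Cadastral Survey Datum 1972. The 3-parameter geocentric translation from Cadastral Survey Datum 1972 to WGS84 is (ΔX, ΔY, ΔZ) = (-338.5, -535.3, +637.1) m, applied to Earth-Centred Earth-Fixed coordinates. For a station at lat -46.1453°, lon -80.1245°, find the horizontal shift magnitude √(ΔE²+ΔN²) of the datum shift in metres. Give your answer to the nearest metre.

At φ = -46.1453°, λ = -80.1245°: sin φ = -0.721099, cos φ = 0.692832, sin λ = -0.985183, cos λ = 0.171508.
ΔE = −sin λ·ΔX + cos λ·ΔY = −(-0.985183)·(-338.5) + (0.171508)·(-535.3) = -425.29 m.
ΔN = −sin φ cos λ·ΔX − sin φ sin λ·ΔY + cos φ·ΔZ = −(-0.721099)(0.171508)(-338.5) − (-0.721099)(-0.985183)(-535.3) + (0.692832)(637.1) = 779.82 m.
Horizontal magnitude = √(ΔE² + ΔN²) = √((-425.29)² + 779.82²) = 888.26 m.

888 m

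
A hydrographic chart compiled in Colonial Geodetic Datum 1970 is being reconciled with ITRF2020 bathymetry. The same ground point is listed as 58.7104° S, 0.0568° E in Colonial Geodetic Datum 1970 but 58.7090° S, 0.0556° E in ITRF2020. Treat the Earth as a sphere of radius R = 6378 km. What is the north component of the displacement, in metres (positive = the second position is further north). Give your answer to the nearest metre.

Δφ = -58.7090° − -58.7104° = +0.0014°; Δλ = 0.0556° − 0.0568° = -0.0012°.
1° along a meridian = πR/180 = 111317 m.
ΔN = Δφ × 111317 = 155.8 m; ΔE = Δλ × 111317 × cos(-58.7104°) = -0.0012 × 111317 × 0.519364 = -69.4 m.

ΔN = 156 m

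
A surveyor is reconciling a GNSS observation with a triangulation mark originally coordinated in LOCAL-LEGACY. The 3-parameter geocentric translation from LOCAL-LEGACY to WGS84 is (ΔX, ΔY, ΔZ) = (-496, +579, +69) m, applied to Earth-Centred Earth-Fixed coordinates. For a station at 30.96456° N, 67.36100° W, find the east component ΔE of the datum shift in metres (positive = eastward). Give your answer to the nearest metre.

ΔE = -235 m

The local east axis at (φ, λ) is (−sin λ, cos λ, 0), so ΔE = −sin(-67.36100°)·(-496) + cos(-67.36100°)·579 = -234.91 m.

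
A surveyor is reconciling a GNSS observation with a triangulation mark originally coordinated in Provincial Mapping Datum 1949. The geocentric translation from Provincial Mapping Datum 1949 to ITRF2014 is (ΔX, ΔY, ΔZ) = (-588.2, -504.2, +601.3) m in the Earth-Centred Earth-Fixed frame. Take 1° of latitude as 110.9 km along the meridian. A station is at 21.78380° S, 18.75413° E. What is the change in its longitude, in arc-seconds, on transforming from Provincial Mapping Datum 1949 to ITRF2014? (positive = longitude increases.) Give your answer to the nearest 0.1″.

sin φ = -0.371105, cos φ = 0.928591, sin λ = 0.321508, cos λ = 0.946907.
East component: ΔE = −sin λ·ΔX + cos λ·ΔY = −(0.321508)(-588.2) + (0.946907)(-504.2) = -288.32 m.
1° of latitude spans 110900 m; at latitude φ, 1° of longitude spans that × cos φ = 102980.7 m, so Δλ = -288.32 / 102980.7 × 3600 = -10.079″.

Δλ = -10.1″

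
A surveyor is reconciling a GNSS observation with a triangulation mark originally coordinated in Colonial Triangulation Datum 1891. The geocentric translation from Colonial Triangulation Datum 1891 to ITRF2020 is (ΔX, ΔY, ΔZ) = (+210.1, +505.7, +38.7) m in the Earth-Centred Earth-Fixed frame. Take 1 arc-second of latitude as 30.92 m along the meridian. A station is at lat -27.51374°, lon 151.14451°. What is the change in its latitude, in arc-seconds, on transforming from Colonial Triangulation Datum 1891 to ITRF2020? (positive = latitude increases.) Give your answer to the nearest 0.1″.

Δφ = 2.0″

sin φ = -0.461961, cos φ = 0.886900, sin λ = 0.482602, cos λ = -0.875840.
North component: ΔN = −sin φ cos λ·ΔX − sin φ sin λ·ΔY + cos φ·ΔZ = −(-0.461961)(-0.875840)(210.1) − (-0.461961)(0.482602)(505.7) + (0.886900)(38.7) = 62.06 m.
1° of latitude spans 3600 × 30.92 = 111312 m, so Δφ = 62.06 / 111312 × 3600 = 2.007″.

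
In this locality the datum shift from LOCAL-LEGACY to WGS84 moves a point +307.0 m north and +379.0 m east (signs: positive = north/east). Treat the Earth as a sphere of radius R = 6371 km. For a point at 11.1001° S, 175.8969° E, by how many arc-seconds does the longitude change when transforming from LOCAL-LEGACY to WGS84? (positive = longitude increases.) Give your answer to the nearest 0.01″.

At latitude -11.1001°, cos φ = 0.981292.
One radian of longitude at latitude φ spans R cos φ, so Δλ = ΔE / (R cos φ) = 379.0 / (6371000 × 0.981292) = 6.0622e-05 rad = 12.504″.

Δλ = 12.50″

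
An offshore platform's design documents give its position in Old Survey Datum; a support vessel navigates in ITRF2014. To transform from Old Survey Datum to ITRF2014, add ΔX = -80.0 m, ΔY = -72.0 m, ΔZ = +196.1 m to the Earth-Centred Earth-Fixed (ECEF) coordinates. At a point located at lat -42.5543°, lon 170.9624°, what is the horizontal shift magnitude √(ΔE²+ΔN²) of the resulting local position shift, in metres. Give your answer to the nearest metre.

The local east axis at (φ, λ) is (−sin λ, cos λ, 0), so ΔE = −sin(170.9624°)·(-80.0) + cos(170.9624°)·(-72.0) = 83.67 m.
The local north axis is (−sin φ cos λ, −sin φ sin λ, cos φ), giving ΔN = 53.431 − 7.649 + 144.454 = 190.24 m.
Horizontal magnitude = √(ΔE² + ΔN²) = √(83.67² + 190.24²) = 207.83 m.

208 m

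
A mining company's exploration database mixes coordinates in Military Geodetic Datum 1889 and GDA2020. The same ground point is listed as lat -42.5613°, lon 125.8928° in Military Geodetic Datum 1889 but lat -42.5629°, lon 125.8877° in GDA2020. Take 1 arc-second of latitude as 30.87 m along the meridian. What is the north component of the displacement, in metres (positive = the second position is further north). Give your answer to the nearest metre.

Δφ = -42.5629° − -42.5613° = -0.0016°; Δλ = 125.8877° − 125.8928° = -0.0051°.
1° of latitude = 3600 × 30.87 = 111132 m.
ΔN = Δφ × 111132 = -177.8 m; ΔE = Δλ × 111132 × cos(-42.5613°) = -0.0051 × 111132 × 0.736554 = -417.5 m.

ΔN = -178 m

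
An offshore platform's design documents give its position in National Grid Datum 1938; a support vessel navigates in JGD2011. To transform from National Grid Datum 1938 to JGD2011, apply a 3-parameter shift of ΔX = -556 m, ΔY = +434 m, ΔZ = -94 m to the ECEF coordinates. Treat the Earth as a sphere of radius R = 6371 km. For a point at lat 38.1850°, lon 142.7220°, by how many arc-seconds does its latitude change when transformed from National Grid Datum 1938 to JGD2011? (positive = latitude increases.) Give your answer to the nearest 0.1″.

Δφ = -16.5″

sin φ = 0.618203, cos φ = 0.786019, sin λ = 0.605683, cos λ = -0.795706.
North component: ΔN = −sin φ cos λ·ΔX − sin φ sin λ·ΔY + cos φ·ΔZ = −(0.618203)(-0.795706)(-556) − (0.618203)(0.605683)(434) + (0.786019)(-94) = -509.89 m.
1° of latitude spans πR/180 = 111195 m, so Δφ = -509.89 / 111195 × 3600 = -16.508″.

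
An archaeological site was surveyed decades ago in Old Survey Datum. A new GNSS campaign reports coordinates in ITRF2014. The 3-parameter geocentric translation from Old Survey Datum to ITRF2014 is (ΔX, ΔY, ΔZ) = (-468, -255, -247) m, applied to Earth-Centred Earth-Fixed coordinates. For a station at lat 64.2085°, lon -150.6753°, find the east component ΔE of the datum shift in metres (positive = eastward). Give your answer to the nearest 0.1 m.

At φ = 64.2085°, λ = -150.6753°: sin φ = 0.900383, cos φ = 0.435098, sin λ = -0.489758, cos λ = -0.871858.
ΔE = −sin λ·ΔX + cos λ·ΔY = −(-0.489758)·(-468) + (-0.871858)·(-255) = -6.88 m.

ΔE = -6.9 m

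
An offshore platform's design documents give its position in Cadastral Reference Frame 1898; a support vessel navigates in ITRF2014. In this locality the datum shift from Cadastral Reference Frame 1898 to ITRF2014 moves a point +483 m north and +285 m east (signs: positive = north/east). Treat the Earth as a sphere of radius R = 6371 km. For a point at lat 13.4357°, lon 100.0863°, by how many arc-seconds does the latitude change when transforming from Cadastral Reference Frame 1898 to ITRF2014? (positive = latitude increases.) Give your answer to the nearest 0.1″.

On a sphere of radius R, 1 rad of latitude = R, so Δφ = ΔN / R = 483.0 / 6371000 = 7.5812e-05 rad = 15.637″.

Δφ = 15.6″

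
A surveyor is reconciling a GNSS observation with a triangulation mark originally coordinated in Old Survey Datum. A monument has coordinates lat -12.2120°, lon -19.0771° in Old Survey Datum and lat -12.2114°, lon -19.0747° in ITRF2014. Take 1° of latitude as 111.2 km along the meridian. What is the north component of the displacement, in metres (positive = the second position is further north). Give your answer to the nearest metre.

ΔN = 67 m

Δφ = -12.2114° − -12.2120° = +0.0006°; Δλ = -19.0747° − -19.0771° = +0.0024°.
ΔN = Δφ × 111200 = 66.7 m; ΔE = Δλ × 111200 × cos(-12.2120°) = +0.0024 × 111200 × 0.977372 = 260.8 m.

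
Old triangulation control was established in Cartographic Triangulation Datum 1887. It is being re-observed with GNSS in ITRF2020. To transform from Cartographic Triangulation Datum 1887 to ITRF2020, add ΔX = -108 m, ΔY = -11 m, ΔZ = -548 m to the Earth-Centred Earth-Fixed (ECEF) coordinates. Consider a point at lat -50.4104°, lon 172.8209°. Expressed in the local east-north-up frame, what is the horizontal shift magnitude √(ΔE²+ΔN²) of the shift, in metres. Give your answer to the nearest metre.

269 m

At φ = -50.4104°, λ = 172.8209°: sin φ = -0.770629, cos φ = 0.637284, sin λ = 0.124971, cos λ = -0.992160.
ΔE = −sin λ·ΔX + cos λ·ΔY = −(0.124971)·(-108) + (-0.992160)·(-11) = 24.41 m.
ΔN = −sin φ cos λ·ΔX − sin φ sin λ·ΔY + cos φ·ΔZ = −(-0.770629)(-0.992160)(-108) − (-0.770629)(0.124971)(-11) + (0.637284)(-548) = -267.72 m.
Horizontal magnitude = √(ΔE² + ΔN²) = √(24.41² + (-267.72)²) = 268.83 m.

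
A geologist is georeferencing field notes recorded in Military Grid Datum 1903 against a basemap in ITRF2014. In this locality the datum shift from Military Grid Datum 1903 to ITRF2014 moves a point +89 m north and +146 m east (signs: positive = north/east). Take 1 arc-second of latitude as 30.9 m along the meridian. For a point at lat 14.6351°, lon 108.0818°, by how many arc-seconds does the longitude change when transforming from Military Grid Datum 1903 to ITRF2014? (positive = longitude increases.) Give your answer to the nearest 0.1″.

Δλ = 4.9″

At latitude 14.6351°, cos φ = 0.967555.
1″ of longitude at this latitude = 30.90 × cos φ = 29.8974 m, so Δλ = 146.0 / 29.8974 = 4.883″.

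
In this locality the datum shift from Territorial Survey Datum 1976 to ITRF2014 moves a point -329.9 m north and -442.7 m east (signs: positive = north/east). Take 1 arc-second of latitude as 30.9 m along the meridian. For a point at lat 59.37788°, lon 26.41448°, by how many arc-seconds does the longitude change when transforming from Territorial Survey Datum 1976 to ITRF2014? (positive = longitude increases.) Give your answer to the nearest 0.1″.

At latitude 59.37788°, cos φ = 0.509374.
1″ of longitude at this latitude = 30.90 × cos φ = 15.7396 m, so Δλ = -442.7 / 15.7396 = -28.126″.

Δλ = -28.1″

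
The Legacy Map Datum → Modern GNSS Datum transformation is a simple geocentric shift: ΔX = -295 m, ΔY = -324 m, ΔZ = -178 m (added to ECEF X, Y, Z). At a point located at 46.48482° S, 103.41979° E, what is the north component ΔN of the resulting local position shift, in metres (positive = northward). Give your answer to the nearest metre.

At φ = -46.48482°, λ = 103.41979°: sin φ = -0.725192, cos φ = 0.688547, sin λ = 0.972696, cos λ = -0.232084.
ΔN = −sin φ cos λ·ΔX − sin φ sin λ·ΔY + cos φ·ΔZ = −(-0.725192)(-0.232084)(-295) − (-0.725192)(0.972696)(-324) + (0.688547)(-178) = -301.46 m.

ΔN = -301 m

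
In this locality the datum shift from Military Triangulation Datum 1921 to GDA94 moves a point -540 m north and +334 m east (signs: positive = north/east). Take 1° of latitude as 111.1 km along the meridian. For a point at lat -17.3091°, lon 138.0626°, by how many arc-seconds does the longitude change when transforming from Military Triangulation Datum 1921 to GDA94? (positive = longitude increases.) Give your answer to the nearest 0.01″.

At latitude -17.3091°, cos φ = 0.954714.
1° of longitude at this latitude = 111.1 × cos φ = 106.07 km, so Δλ = 334.0 / 106068.7 = 0.0031489° = 11.336″.

Δλ = 11.34″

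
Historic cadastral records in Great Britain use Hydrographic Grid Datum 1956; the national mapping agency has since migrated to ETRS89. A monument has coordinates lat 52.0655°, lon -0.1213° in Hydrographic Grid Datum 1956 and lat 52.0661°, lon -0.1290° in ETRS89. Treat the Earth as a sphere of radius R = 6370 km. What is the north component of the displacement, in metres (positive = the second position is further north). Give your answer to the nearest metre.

ΔN = 67 m

Δφ = 52.0661° − 52.0655° = +0.0006°; Δλ = -0.1290° − -0.1213° = -0.0077°.
1° along a meridian = πR/180 = 111177 m.
ΔN = Δφ × 111177 = 66.7 m; ΔE = Δλ × 111177 × cos(52.0655°) = -0.0077 × 111177 × 0.614760 = -526.3 m.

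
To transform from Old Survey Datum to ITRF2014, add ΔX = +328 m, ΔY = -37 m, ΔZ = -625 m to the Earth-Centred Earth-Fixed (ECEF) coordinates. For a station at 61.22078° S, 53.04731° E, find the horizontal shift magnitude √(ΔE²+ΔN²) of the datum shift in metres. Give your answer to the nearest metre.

The local east axis at (φ, λ) is (−sin λ, cos λ, 0), so ΔE = −sin(53.04731°)·328 + cos(53.04731°)·(-37) = -284.36 m.
The local north axis is (−sin φ cos λ, −sin φ sin λ, cos φ), giving ΔN = 172.824 − 25.916 − 300.897 = -153.99 m.
Horizontal magnitude = √(ΔE² + ΔN²) = √((-284.36)² + (-153.99)²) = 323.38 m.

323 m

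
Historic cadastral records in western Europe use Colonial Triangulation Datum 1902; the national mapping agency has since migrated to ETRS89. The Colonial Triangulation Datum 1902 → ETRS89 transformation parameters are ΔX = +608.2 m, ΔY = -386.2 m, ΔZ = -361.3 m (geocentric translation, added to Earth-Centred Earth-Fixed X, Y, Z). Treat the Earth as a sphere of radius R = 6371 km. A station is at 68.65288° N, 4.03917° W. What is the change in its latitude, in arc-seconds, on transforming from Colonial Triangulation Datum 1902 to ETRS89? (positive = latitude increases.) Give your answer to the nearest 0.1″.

Δφ = -23.4″

sin φ = 0.931392, cos φ = 0.364017, sin λ = -0.070438, cos λ = 0.997516.
North component: ΔN = −sin φ cos λ·ΔX − sin φ sin λ·ΔY + cos φ·ΔZ = −(0.931392)(0.997516)(608.2) − (0.931392)(-0.070438)(-386.2) + (0.364017)(-361.3) = -721.92 m.
1° of latitude spans πR/180 = 111195 m, so Δφ = -721.92 / 111195 × 3600 = -23.373″.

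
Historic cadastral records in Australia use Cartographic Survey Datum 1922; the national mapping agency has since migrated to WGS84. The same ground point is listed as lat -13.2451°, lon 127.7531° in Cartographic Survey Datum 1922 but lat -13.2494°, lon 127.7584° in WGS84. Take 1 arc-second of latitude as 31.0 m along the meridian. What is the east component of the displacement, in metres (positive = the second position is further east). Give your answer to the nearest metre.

Δφ = -13.2494° − -13.2451° = -0.0043°; Δλ = 127.7584° − 127.7531° = +0.0053°.
1° of latitude = 3600 × 31.00 = 111600 m.
ΔN = Δφ × 111600 = -479.9 m; ΔE = Δλ × 111600 × cos(-13.2451°) = +0.0053 × 111600 × 0.973399 = 575.7 m.

ΔE = 576 m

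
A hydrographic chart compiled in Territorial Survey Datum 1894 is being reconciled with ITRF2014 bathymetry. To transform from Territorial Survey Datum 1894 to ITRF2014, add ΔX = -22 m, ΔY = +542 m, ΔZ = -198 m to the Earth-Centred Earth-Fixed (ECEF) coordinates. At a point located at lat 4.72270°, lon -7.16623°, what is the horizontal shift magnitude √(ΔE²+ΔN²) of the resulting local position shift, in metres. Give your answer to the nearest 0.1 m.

567.7 m

The local east axis at (φ, λ) is (−sin λ, cos λ, 0), so ΔE = −sin(-7.16623°)·(-22) + cos(-7.16623°)·542 = 535.02 m.
The local north axis is (−sin φ cos λ, −sin φ sin λ, cos φ), giving ΔN = 1.797 + 5.567 − 197.328 = -189.96 m.
Horizontal magnitude = √(ΔE² + ΔN²) = √(535.02² + (-189.96)²) = 567.74 m.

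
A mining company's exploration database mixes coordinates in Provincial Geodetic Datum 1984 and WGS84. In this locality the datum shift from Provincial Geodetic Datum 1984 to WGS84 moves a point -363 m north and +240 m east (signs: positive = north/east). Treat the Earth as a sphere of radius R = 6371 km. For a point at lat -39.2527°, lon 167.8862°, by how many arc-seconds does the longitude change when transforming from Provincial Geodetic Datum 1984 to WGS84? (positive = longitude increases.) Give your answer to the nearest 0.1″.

Δλ = 10.0″

At latitude -39.2527°, cos φ = 0.774363.
One radian of longitude at latitude φ spans R cos φ, so Δλ = ΔE / (R cos φ) = 240.0 / (6371000 × 0.774363) = 4.8647e-05 rad = 10.034″.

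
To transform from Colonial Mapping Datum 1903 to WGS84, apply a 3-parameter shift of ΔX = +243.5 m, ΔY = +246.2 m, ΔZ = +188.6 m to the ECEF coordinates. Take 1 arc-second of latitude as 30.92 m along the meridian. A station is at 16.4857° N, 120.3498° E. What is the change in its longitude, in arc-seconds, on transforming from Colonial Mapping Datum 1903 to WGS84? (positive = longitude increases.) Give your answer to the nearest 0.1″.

sin φ = 0.283776, cos φ = 0.958891, sin λ = 0.862957, cos λ = -0.505278.
East component: ΔE = −sin λ·ΔX + cos λ·ΔY = −(0.862957)(243.5) + (-0.505278)(246.2) = -334.53 m.
1° of latitude spans 3600 × 30.92 = 111312 m; at latitude φ, 1° of longitude spans that × cos φ = 106736.0 m, so Δλ = -334.53 / 106736.0 × 3600 = -11.283″.

Δλ = -11.3″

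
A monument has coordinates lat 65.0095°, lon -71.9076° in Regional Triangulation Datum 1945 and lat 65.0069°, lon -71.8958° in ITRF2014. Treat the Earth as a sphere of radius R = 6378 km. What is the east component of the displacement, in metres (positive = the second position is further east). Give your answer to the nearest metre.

ΔE = 555 m

Δφ = 65.0069° − 65.0095° = -0.0026°; Δλ = -71.8958° − -71.9076° = +0.0118°.
1° along a meridian = πR/180 = 111317 m.
ΔN = Δφ × 111317 = -289.4 m; ΔE = Δλ × 111317 × cos(65.0095°) = +0.0118 × 111317 × 0.422468 = 554.9 m.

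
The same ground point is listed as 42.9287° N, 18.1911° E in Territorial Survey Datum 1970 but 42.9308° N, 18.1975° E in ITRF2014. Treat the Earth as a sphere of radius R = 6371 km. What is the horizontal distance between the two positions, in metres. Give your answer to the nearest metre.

Δφ = 42.9308° − 42.9287° = +0.0021°; Δλ = 18.1975° − 18.1911° = +0.0064°.
1° along a meridian = πR/180 = 111195 m.
ΔN = Δφ × 111195 = 233.5 m; ΔE = Δλ × 111195 × cos(42.9287°) = +0.0064 × 111195 × 0.732202 = 521.1 m.
Distance = √(ΔE² + ΔN²) = √(521.1² + 233.5²) = 571.0 m.

571 m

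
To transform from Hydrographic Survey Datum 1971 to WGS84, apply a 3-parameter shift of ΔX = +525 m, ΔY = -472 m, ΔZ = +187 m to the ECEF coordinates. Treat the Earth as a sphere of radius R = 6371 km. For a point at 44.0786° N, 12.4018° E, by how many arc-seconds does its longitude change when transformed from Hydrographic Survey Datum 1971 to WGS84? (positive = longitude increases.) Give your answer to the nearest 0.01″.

sin φ = 0.695645, cos φ = 0.718386, sin λ = 0.214766, cos λ = 0.976666.
East component: ΔE = −sin λ·ΔX + cos λ·ΔY = −(0.214766)(525) + (0.976666)(-472) = -573.74 m.
1° of latitude spans πR/180 = 111195 m; at latitude φ, 1° of longitude spans that × cos φ = 79880.9 m, so Δλ = -573.74 / 79880.9 × 3600 = -25.857″.

Δλ = -25.86″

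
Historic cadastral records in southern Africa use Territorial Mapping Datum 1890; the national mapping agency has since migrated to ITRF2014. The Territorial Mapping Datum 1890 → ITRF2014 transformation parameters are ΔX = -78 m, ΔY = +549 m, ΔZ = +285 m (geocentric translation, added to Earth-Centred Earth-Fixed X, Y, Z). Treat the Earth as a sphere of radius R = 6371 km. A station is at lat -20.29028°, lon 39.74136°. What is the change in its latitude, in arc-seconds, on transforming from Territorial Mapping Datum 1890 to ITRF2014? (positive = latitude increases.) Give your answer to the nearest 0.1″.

Δφ = 11.9″

sin φ = -0.346777, cos φ = 0.937948, sin λ = 0.639323, cos λ = 0.768938.
North component: ΔN = −sin φ cos λ·ΔX − sin φ sin λ·ΔY + cos φ·ΔZ = −(-0.346777)(0.768938)(-78) − (-0.346777)(0.639323)(549) + (0.937948)(285) = 368.23 m.
1° of latitude spans πR/180 = 111195 m, so Δφ = 368.23 / 111195 × 3600 = 11.922″.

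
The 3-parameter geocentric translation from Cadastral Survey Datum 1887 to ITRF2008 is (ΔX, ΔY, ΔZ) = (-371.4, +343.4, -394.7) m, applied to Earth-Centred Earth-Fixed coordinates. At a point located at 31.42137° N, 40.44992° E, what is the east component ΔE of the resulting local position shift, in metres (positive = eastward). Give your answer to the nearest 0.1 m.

At φ = 31.42137°, λ = 40.44992°: sin φ = 0.521328, cos φ = 0.853356, sin λ = 0.648783, cos λ = 0.760973.
ΔE = −sin λ·ΔX + cos λ·ΔY = −(0.648783)·(-371.4) + (0.760973)·(343.4) = 502.28 m.

ΔE = 502.3 m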